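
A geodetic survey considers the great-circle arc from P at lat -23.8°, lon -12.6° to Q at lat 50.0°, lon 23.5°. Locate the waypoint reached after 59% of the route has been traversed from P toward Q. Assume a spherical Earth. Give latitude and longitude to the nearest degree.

≈ lat 20°, lon 5°

Write both endpoints as unit vectors p₁, p₂ with components (cos φ cos λ, cos φ sin λ, sin φ).
The central angle between the endpoints is δ = arccos(p₁·p₂) ≈ 1.404 rad (80.4°).
Interpolate at f = 0.59 with slerp weights a = sin((1−f)δ)/sin δ ≈ 0.552, b = sin(fδ)/sin δ ≈ 0.747.
p = a·p₁ + b·p₂ ≈ (0.933, 0.081, 0.350); φ = arcsin(p_z) ≈ 20.46°, λ = atan2(p_y, p_x) ≈ 4.98°.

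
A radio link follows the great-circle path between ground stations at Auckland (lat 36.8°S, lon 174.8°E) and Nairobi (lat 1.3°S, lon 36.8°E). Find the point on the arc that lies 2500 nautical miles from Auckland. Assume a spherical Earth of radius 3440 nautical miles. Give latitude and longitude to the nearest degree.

≈ lat 49°S, lon 119°E

From cos δ = sin φ₁ sin φ₂ + cos φ₁ cos φ₂ cos Δλ, the central angle is δ ≈ 2.191 rad (125.5°). The total great-circle distance is δ·R ≈ 2.191 × 3440 ≈ 7538 nmi, so the target fraction is f = 2500/7538 ≈ 0.332.
Interpolate at f ≈ 0.332 with slerp weights a = sin((1−f)δ)/sin δ ≈ 1.222, b = sin(fδ)/sin δ ≈ 0.817.
p = a·p₁ + b·p₂ ≈ (-0.321, 0.578, -0.751); φ = arcsin(p_z) ≈ -48.64°, λ = atan2(p_y, p_x) ≈ 119.04°.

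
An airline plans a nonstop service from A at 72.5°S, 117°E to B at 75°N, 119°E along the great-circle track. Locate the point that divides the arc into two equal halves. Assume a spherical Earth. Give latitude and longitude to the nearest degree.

≈ 1°N, 118°E

The haversine formula gives a central angle δ ≈ 2.574 rad (147.5°) between the endpoints.
Interpolate at f = 1/2 with slerp weights a = sin((1−f)δ)/sin δ ≈ 1.787, b = sin(fδ)/sin δ ≈ 1.787.
p = a·p₁ + b·p₂ ≈ (-0.468, 0.883, 0.022); φ = arcsin(p_z) ≈ 1.25°, λ = atan2(p_y, p_x) ≈ 117.93°.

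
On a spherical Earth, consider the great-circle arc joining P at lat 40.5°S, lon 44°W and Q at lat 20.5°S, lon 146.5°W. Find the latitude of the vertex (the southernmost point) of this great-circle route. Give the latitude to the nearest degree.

The great circle lies in the plane with unit normal n̂ = (p₁ × p₂)/|p₁ × p₂|.
Here n̂_z ≈ -0.697; the vertex latitude is φ_max = arccos|n̂_z| ≈ 45.8°.

≈ 46°S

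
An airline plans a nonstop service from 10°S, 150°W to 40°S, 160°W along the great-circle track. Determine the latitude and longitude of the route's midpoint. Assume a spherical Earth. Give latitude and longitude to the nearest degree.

The haversine formula gives a central angle δ ≈ 0.546 rad (31.3°) between the endpoints.
Interpolate at f = 1/2 with slerp weights a = sin((1−f)δ)/sin δ ≈ 0.519, b = sin(fδ)/sin δ ≈ 0.519.
p = a·p₁ + b·p₂ ≈ (-0.817, -0.392, -0.424); φ = arcsin(p_z) ≈ -25.08°, λ = atan2(p_y, p_x) ≈ -154.37°.

≈ 25°S, 154°W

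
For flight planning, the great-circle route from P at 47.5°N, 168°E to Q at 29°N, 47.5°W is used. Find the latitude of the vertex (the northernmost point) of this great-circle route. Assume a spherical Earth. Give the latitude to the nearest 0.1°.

The great circle lies in the plane with unit normal n̂ = (p₁ × p₂)/|p₁ × p₂|.
Here n̂_z ≈ +0.346; the vertex latitude is φ_max = arccos|n̂_z| ≈ 69.8°.

≈ 69.8°N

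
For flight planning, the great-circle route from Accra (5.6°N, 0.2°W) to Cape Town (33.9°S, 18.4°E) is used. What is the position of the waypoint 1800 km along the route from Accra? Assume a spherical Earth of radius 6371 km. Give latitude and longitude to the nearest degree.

Convert each endpoint to a unit vector on the sphere (x = cos φ cos λ, y = cos φ sin λ, z = sin φ).
The central angle between the endpoints is δ = arccos(p₁·p₂) ≈ 0.755 rad (43.2°). The total great-circle distance is δ·R ≈ 0.755 × 6371 ≈ 4808 km, so the target fraction is f = 1800/4808 ≈ 0.374.
Interpolate at f ≈ 0.374 with slerp weights a = sin((1−f)δ)/sin δ ≈ 0.664, b = sin(fδ)/sin δ ≈ 0.407.
p = a·p₁ + b·p₂ ≈ (0.981, 0.104, -0.162); φ = arcsin(p_z) ≈ -9.33°, λ = atan2(p_y, p_x) ≈ 6.07°.

≈ 9°S, 6°E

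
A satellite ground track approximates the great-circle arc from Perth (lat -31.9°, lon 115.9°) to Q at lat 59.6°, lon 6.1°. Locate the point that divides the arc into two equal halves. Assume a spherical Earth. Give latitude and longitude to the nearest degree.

≈ lat 22°, lon 81°

The haversine formula gives a central angle δ ≈ 2.216 rad (127.0°) between the endpoints.
Interpolate at f = 1/2 with slerp weights a = sin((1−f)δ)/sin δ ≈ 1.120, b = sin(fδ)/sin δ ≈ 1.120.
p = a·p₁ + b·p₂ ≈ (0.148, 0.915, 0.374); φ = arcsin(p_z) ≈ 21.97°, λ = atan2(p_y, p_x) ≈ 80.80°.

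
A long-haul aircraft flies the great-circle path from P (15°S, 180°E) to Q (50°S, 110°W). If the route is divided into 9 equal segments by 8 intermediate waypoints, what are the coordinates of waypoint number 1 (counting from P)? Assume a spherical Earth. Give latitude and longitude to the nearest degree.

≈ (20°S, 175°W)

The haversine formula gives a central angle δ ≈ 1.148 rad (65.8°) between the endpoints.
Interpolate at f = 1/9 with slerp weights a = sin((1−f)δ)/sin δ ≈ 0.935, b = sin(fδ)/sin δ ≈ 0.139.
p = a·p₁ + b·p₂ ≈ (-0.933, -0.084, -0.349); φ = arcsin(p_z) ≈ -20.41°, λ = atan2(p_y, p_x) ≈ -174.84°.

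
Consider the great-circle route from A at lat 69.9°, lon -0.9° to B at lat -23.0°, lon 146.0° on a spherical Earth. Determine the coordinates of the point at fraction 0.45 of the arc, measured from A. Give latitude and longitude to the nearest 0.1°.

≈ lat 45.9°, lon 126.8°

Convert each endpoint to a unit vector on the sphere (x = cos φ cos λ, y = cos φ sin λ, z = sin φ).
The central angle between the endpoints is δ = arccos(p₁·p₂) ≈ 2.255 rad (129.2°).
Interpolate at f = 0.45 with slerp weights a = sin((1−f)δ)/sin δ ≈ 1.220, b = sin(fδ)/sin δ ≈ 1.096.
p = a·p₁ + b·p₂ ≈ (-0.417, 0.557, 0.718); φ = arcsin(p_z) ≈ 45.88°, λ = atan2(p_y, p_x) ≈ 126.79°.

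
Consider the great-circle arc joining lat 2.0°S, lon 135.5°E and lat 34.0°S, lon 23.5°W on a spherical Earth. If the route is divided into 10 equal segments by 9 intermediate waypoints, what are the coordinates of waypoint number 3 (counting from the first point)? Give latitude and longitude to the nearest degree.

Convert each endpoint to a unit vector on the sphere (x = cos φ cos λ, y = cos φ sin λ, z = sin φ).
The central angle between the endpoints is δ = arccos(p₁·p₂) ≈ 2.425 rad (138.9°).
Interpolate at f = 3/10 with slerp weights a = sin((1−f)δ)/sin δ ≈ 1.510, b = sin(fδ)/sin δ ≈ 1.012.
p = a·p₁ + b·p₂ ≈ (-0.307, 0.723, -0.619); φ = arcsin(p_z) ≈ -38.23°, λ = atan2(p_y, p_x) ≈ 112.99°.

≈ lat 38°S, lon 113°E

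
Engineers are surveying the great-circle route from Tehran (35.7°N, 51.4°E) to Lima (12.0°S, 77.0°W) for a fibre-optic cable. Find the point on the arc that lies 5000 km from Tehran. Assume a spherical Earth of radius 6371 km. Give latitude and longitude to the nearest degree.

Convert each endpoint to a unit vector on the sphere (x = cos φ cos λ, y = cos φ sin λ, z = sin φ).
The central angle between the endpoints is δ = arccos(p₁·p₂) ≈ 2.233 rad (127.9°). The total great-circle distance is δ·R ≈ 2.233 × 6371 ≈ 14225 km, so the target fraction is f = 5000/14225 ≈ 0.351.
Interpolate at f ≈ 0.351 with slerp weights a = sin((1−f)δ)/sin δ ≈ 1.258, b = sin(fδ)/sin δ ≈ 0.896.
p = a·p₁ + b·p₂ ≈ (0.835, -0.055, 0.548); φ = arcsin(p_z) ≈ 33.23°, λ = atan2(p_y, p_x) ≈ -3.79°.

≈ 33°N, 4°W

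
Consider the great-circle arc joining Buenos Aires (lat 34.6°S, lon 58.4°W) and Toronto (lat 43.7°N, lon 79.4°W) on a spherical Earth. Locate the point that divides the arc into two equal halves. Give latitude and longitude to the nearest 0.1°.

≈ lat 4.6°N, lon 68.2°W

Convert each endpoint to a unit vector on the sphere (x = cos φ cos λ, y = cos φ sin λ, z = sin φ).
The central angle between the endpoints is δ = arccos(p₁·p₂) ≈ 1.407 rad (80.6°).
Interpolate at f = 1/2 with slerp weights a = sin((1−f)δ)/sin δ ≈ 0.656, b = sin(fδ)/sin δ ≈ 0.656.
p = a·p₁ + b·p₂ ≈ (0.370, -0.926, 0.081); φ = arcsin(p_z) ≈ 4.63°, λ = atan2(p_y, p_x) ≈ -68.21°.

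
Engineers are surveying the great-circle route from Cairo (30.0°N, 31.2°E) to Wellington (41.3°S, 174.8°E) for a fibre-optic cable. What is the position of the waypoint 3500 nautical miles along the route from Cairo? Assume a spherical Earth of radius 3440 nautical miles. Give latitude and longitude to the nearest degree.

Write both endpoints as unit vectors p₁, p₂ with components (cos φ cos λ, cos φ sin λ, sin φ).
The central angle between the endpoints is δ = arccos(p₁·p₂) ≈ 2.594 rad (148.6°). The total great-circle distance is δ·R ≈ 2.594 × 3440 ≈ 8923 nmi, so the target fraction is f = 3500/8923 ≈ 0.392.
Interpolate at f ≈ 0.392 with slerp weights a = sin((1−f)δ)/sin δ ≈ 1.920, b = sin(fδ)/sin δ ≈ 1.634.
p = a·p₁ + b·p₂ ≈ (0.200, 0.973, -0.118); φ = arcsin(p_z) ≈ -6.78°, λ = atan2(p_y, p_x) ≈ 78.37°.

≈ 7°S, 78°E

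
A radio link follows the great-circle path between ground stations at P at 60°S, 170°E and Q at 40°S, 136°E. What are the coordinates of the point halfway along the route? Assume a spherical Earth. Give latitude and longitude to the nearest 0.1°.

≈ 51.2°S, 149.3°E

The haversine formula gives a central angle δ ≈ 0.507 rad (29.0°) between the endpoints.
Interpolate at f = 1/2 with slerp weights a = sin((1−f)δ)/sin δ ≈ 0.517, b = sin(fδ)/sin δ ≈ 0.517.
p = a·p₁ + b·p₂ ≈ (-0.539, 0.320, -0.779); φ = arcsin(p_z) ≈ -51.20°, λ = atan2(p_y, p_x) ≈ 149.32°.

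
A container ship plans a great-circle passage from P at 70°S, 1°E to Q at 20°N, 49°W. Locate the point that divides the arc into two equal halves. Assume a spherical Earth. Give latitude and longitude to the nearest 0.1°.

≈ 26.7°S, 36.3°W

Convert each endpoint to a unit vector on the sphere (x = cos φ cos λ, y = cos φ sin λ, z = sin φ).
The central angle between the endpoints is δ = arccos(p₁·p₂) ≈ 1.686 rad (96.6°).
Interpolate at f = 1/2 with slerp weights a = sin((1−f)δ)/sin δ ≈ 0.752, b = sin(fδ)/sin δ ≈ 0.752.
p = a·p₁ + b·p₂ ≈ (0.720, -0.529, -0.449); φ = arcsin(p_z) ≈ -26.69°, λ = atan2(p_y, p_x) ≈ -36.27°.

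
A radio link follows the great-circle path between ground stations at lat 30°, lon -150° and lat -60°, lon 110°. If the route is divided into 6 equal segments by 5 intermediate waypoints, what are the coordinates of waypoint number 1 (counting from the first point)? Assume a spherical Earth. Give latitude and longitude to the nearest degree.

≈ lat 13°, lon -162°

Write both endpoints as unit vectors p₁, p₂ with components (cos φ cos λ, cos φ sin λ, sin φ).
The central angle between the endpoints is δ = arccos(p₁·p₂) ≈ 2.104 rad (120.5°).
Interpolate at f = 1/6 with slerp weights a = sin((1−f)δ)/sin δ ≈ 1.142, b = sin(fδ)/sin δ ≈ 0.399.
p = a·p₁ + b·p₂ ≈ (-0.925, -0.307, 0.226); φ = arcsin(p_z) ≈ 13.03°, λ = atan2(p_y, p_x) ≈ -161.63°.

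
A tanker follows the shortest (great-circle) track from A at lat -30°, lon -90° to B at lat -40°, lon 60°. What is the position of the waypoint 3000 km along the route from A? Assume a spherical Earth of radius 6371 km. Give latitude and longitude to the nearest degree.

Write both endpoints as unit vectors p₁, p₂ with components (cos φ cos λ, cos φ sin λ, sin φ).
The central angle between the endpoints is δ = arccos(p₁·p₂) ≈ 1.827 rad (104.7°). The total great-circle distance is δ·R ≈ 1.827 × 6371 ≈ 11638 km, so the target fraction is f = 3000/11638 ≈ 0.258.
Interpolate at f ≈ 0.258 with slerp weights a = sin((1−f)δ)/sin δ ≈ 1.010, b = sin(fδ)/sin δ ≈ 0.469.
p = a·p₁ + b·p₂ ≈ (0.180, -0.563, -0.806); φ = arcsin(p_z) ≈ -53.74°, λ = atan2(p_y, p_x) ≈ -72.32°.

≈ lat -54°, lon -72°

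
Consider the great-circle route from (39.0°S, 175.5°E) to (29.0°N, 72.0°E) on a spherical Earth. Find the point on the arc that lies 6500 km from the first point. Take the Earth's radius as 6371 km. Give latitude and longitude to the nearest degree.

≈ (8°S, 120°E)

Write both endpoints as unit vectors p₁, p₂ with components (cos φ cos λ, cos φ sin λ, sin φ).
The central angle between the endpoints is δ = arccos(p₁·p₂) ≈ 2.053 rad (117.6°). The total great-circle distance is δ·R ≈ 2.053 × 6371 ≈ 13080 km, so the target fraction is f = 6500/13080 ≈ 0.497.
Interpolate at f ≈ 0.497 with slerp weights a = sin((1−f)δ)/sin δ ≈ 0.969, b = sin(fδ)/sin δ ≈ 0.962.
p = a·p₁ + b·p₂ ≈ (-0.491, 0.859, -0.144); φ = arcsin(p_z) ≈ -8.26°, λ = atan2(p_y, p_x) ≈ 119.74°.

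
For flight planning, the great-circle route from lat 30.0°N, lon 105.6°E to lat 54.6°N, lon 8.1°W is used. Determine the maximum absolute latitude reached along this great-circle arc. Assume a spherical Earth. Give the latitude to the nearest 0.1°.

≈ 62.0°N

The great circle lies in the plane with unit normal n̂ = (p₁ × p₂)/|p₁ × p₂|.
Here n̂_z ≈ -0.469; the vertex latitude is φ_max = arccos|n̂_z| ≈ 62.0°.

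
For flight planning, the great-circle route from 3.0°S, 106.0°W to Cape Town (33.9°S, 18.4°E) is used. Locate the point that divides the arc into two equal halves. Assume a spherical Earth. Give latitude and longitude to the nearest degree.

From cos δ = sin φ₁ sin φ₂ + cos φ₁ cos φ₂ cos Δλ, the central angle is δ ≈ 2.025 rad (116.0°).
Interpolate at f = 1/2 with slerp weights a = sin((1−f)δ)/sin δ ≈ 0.944, b = sin(fδ)/sin δ ≈ 0.944.
p = a·p₁ + b·p₂ ≈ (0.484, -0.659, -0.576); φ = arcsin(p_z) ≈ -35.17°, λ = atan2(p_y, p_x) ≈ -53.72°.

≈ 35°S, 54°W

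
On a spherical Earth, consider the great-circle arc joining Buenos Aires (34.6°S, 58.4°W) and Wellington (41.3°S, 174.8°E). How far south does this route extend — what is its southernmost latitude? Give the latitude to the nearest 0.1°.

≈ 60.3°S

The great circle lies in the plane with unit normal n̂ = (p₁ × p₂)/|p₁ × p₂|.
Here n̂_z ≈ -0.495; the vertex latitude is φ_max = arccos|n̂_z| ≈ 60.3°.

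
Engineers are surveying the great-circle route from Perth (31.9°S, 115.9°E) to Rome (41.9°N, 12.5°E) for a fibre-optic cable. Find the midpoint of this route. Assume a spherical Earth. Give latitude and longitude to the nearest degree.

Convert each endpoint to a unit vector on the sphere (x = cos φ cos λ, y = cos φ sin λ, z = sin φ).
The central angle between the endpoints is δ = arccos(p₁·p₂) ≈ 2.094 rad (120.0°).
Interpolate at f = 1/2 with slerp weights a = sin((1−f)δ)/sin δ ≈ 0.999, b = sin(fδ)/sin δ ≈ 0.999.
p = a·p₁ + b·p₂ ≈ (0.356, 0.924, 0.139); φ = arcsin(p_z) ≈ 8.01°, λ = atan2(p_y, p_x) ≈ 68.95°.

≈ 8°N, 69°E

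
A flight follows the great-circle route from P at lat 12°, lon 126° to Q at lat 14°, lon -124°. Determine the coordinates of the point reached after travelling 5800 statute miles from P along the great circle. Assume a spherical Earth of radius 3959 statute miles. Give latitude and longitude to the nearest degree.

Convert each endpoint to a unit vector on the sphere (x = cos φ cos λ, y = cos φ sin λ, z = sin φ).
The central angle between the endpoints is δ = arccos(p₁·p₂) ≈ 1.849 rad (105.9°). The total great-circle distance is δ·R ≈ 1.849 × 3959 ≈ 7319 mi, so the target fraction is f = 5800/7319 ≈ 0.792.
Interpolate at f ≈ 0.792 with slerp weights a = sin((1−f)δ)/sin δ ≈ 0.389, b = sin(fδ)/sin δ ≈ 1.034.
p = a·p₁ + b·p₂ ≈ (-0.785, -0.524, 0.331); φ = arcsin(p_z) ≈ 19.34°, λ = atan2(p_y, p_x) ≈ -146.28°.

≈ lat 19°, lon -146°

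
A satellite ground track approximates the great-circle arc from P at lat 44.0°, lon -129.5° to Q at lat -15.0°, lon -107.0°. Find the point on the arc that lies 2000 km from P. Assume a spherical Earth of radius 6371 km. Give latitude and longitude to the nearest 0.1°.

Write both endpoints as unit vectors p₁, p₂ with components (cos φ cos λ, cos φ sin λ, sin φ).
The central angle between the endpoints is δ = arccos(p₁·p₂) ≈ 1.090 rad (62.5°). The total great-circle distance is δ·R ≈ 1.090 × 6371 ≈ 6947 km, so the target fraction is f = 2000/6947 ≈ 0.288.
Interpolate at f ≈ 0.288 with slerp weights a = sin((1−f)δ)/sin δ ≈ 0.790, b = sin(fδ)/sin δ ≈ 0.348.
p = a·p₁ + b·p₂ ≈ (-0.460, -0.760, 0.459); φ = arcsin(p_z) ≈ 27.31°, λ = atan2(p_y, p_x) ≈ -121.17°.

≈ lat 27.3°, lon -121.2°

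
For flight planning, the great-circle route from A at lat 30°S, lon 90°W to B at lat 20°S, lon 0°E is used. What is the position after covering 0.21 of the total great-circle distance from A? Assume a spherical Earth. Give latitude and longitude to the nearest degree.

≈ lat 34°S, lon 71°W

Convert each endpoint to a unit vector on the sphere (x = cos φ cos λ, y = cos φ sin λ, z = sin φ).
The central angle between the endpoints is δ = arccos(p₁·p₂) ≈ 1.399 rad (80.2°).
Interpolate at f = 0.21 with slerp weights a = sin((1−f)δ)/sin δ ≈ 0.907, b = sin(fδ)/sin δ ≈ 0.294.
p = a·p₁ + b·p₂ ≈ (0.276, -0.785, -0.554); φ = arcsin(p_z) ≈ -33.64°, λ = atan2(p_y, p_x) ≈ -70.63°.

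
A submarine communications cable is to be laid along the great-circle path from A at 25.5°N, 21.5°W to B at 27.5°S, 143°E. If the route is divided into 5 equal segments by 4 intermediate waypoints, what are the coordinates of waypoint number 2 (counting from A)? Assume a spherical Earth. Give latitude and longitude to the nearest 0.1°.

≈ 0.3°N, 42.3°E

Write both endpoints as unit vectors p₁, p₂ with components (cos φ cos λ, cos φ sin λ, sin φ).
The central angle between the endpoints is δ = arccos(p₁·p₂) ≈ 2.897 rad (166.0°).
Interpolate at f = 2/5 with slerp weights a = sin((1−f)δ)/sin δ ≈ 4.074, b = sin(fδ)/sin δ ≈ 3.786.
p = a·p₁ + b·p₂ ≈ (0.739, 0.673, 0.006); φ = arcsin(p_z) ≈ 0.32°, λ = atan2(p_y, p_x) ≈ 42.34°.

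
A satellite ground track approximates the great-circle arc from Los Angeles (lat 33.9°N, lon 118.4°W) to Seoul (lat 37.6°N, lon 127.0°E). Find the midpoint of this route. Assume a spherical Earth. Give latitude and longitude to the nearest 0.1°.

Convert each endpoint to a unit vector on the sphere (x = cos φ cos λ, y = cos φ sin λ, z = sin φ).
The central angle between the endpoints is δ = arccos(p₁·p₂) ≈ 1.504 rad (86.2°).
Interpolate at f = 1/2 with slerp weights a = sin((1−f)δ)/sin δ ≈ 0.685, b = sin(fδ)/sin δ ≈ 0.685.
p = a·p₁ + b·p₂ ≈ (-0.597, -0.067, 0.800); φ = arcsin(p_z) ≈ 53.10°, λ = atan2(p_y, p_x) ≈ -173.63°.

≈ lat 53.1°N, lon 173.6°W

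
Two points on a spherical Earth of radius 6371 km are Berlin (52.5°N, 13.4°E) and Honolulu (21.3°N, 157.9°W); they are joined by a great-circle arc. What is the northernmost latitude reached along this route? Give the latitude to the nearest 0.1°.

≈ 84.9°N

The great circle lies in the plane with unit normal n̂ = (p₁ × p₂)/|p₁ × p₂|.
Here n̂_z ≈ -0.089; the vertex latitude is φ_max = arccos|n̂_z| ≈ 84.9°.
Check via Clairaut: cos φ_max = |cos φ₁| · sin C = cos(52.5°)·sin(8.4°) ≈ 0.089, again giving ≈ 84.9°.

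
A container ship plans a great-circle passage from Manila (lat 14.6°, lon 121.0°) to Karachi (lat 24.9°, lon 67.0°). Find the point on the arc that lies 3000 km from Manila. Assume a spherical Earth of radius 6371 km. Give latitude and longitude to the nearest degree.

From cos δ = sin φ₁ sin φ₂ + cos φ₁ cos φ₂ cos Δλ, the central angle is δ ≈ 0.899 rad (51.5°). The total great-circle distance is δ·R ≈ 0.899 × 6371 ≈ 5730 km, so the target fraction is f = 3000/5730 ≈ 0.524.
Interpolate at f ≈ 0.524 with slerp weights a = sin((1−f)δ)/sin δ ≈ 0.531, b = sin(fδ)/sin δ ≈ 0.579.
p = a·p₁ + b·p₂ ≈ (-0.059, 0.924, 0.378); φ = arcsin(p_z) ≈ 22.19°, λ = atan2(p_y, p_x) ≈ 93.66°.

≈ lat 22°, lon 94°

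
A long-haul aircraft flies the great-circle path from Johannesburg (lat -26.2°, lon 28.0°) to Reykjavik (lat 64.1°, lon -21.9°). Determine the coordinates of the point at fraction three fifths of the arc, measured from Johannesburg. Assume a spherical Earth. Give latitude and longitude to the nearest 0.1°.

From cos δ = sin φ₁ sin φ₂ + cos φ₁ cos φ₂ cos Δλ, the central angle is δ ≈ 1.716 rad (98.3°).
Interpolate at f = 3/5 with slerp weights a = sin((1−f)δ)/sin δ ≈ 0.641, b = sin(fδ)/sin δ ≈ 0.866.
p = a·p₁ + b·p₂ ≈ (0.858, 0.129, 0.496); φ = arcsin(p_z) ≈ 29.76°, λ = atan2(p_y, p_x) ≈ 8.52°.

≈ lat 29.8°, lon 8.5°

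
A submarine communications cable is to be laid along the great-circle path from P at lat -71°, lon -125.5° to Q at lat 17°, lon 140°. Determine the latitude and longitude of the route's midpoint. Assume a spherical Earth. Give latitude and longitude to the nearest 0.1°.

Convert each endpoint to a unit vector on the sphere (x = cos φ cos λ, y = cos φ sin λ, z = sin φ).
The central angle between the endpoints is δ = arccos(p₁·p₂) ≈ 1.876 rad (107.5°).
Interpolate at f = 1/2 with slerp weights a = sin((1−f)δ)/sin δ ≈ 0.846, b = sin(fδ)/sin δ ≈ 0.846.
p = a·p₁ + b·p₂ ≈ (-0.779, 0.296, -0.552); φ = arcsin(p_z) ≈ -33.53°, λ = atan2(p_y, p_x) ≈ 159.22°.

≈ lat -33.5°, lon 159.2°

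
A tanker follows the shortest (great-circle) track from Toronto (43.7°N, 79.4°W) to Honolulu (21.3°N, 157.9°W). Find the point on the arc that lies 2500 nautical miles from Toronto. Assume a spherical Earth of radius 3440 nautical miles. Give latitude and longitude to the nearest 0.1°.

Write both endpoints as unit vectors p₁, p₂ with components (cos φ cos λ, cos φ sin λ, sin φ).
The central angle between the endpoints is δ = arccos(p₁·p₂) ≈ 1.175 rad (67.3°). The total great-circle distance is δ·R ≈ 1.175 × 3440 ≈ 4043 nmi, so the target fraction is f = 2500/4043 ≈ 0.618.
Interpolate at f ≈ 0.618 with slerp weights a = sin((1−f)δ)/sin δ ≈ 0.470, b = sin(fδ)/sin δ ≈ 0.720.
p = a·p₁ + b·p₂ ≈ (-0.559, -0.586, 0.586); φ = arcsin(p_z) ≈ 35.89°, λ = atan2(p_y, p_x) ≈ -133.63°.

≈ (35.9°N, 133.6°W)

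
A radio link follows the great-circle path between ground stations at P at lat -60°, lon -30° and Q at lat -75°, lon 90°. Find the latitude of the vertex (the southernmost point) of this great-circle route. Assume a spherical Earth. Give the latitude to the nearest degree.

≈ -80°

The great circle lies in the plane with unit normal n̂ = (p₁ × p₂)/|p₁ × p₂|.
Here n̂_z ≈ +0.176; the vertex latitude is φ_max = arccos|n̂_z| ≈ 79.8°.
Check via Clairaut: cos φ_max = |cos φ₁| · sin C = cos(60.0°)·sin(159.4°) ≈ 0.176, again giving ≈ 79.8°.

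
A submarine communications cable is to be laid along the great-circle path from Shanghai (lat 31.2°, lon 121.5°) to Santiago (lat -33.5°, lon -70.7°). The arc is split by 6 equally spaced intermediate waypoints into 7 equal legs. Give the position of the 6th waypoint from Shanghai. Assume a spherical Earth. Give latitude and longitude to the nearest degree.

≈ lat -34°, lon -100°

From cos δ = sin φ₁ sin φ₂ + cos φ₁ cos φ₂ cos Δλ, the central angle is δ ≈ 2.957 rad (169.4°).
Interpolate at f = 6/7 with slerp weights a = sin((1−f)δ)/sin δ ≈ 2.239, b = sin(fδ)/sin δ ≈ 3.113.
p = a·p₁ + b·p₂ ≈ (-0.143, -0.817, -0.558); φ = arcsin(p_z) ≈ -33.95°, λ = atan2(p_y, p_x) ≈ -99.90°.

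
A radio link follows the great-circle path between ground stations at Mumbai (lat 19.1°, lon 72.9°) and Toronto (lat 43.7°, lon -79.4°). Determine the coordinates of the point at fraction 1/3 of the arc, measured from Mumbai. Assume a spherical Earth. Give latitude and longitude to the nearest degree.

≈ lat 53°, lon 52°

Write both endpoints as unit vectors p₁, p₂ with components (cos φ cos λ, cos φ sin λ, sin φ).
The central angle between the endpoints is δ = arccos(p₁·p₂) ≈ 1.959 rad (112.3°).
Interpolate at f = 1/3 with slerp weights a = sin((1−f)δ)/sin δ ≈ 1.043, b = sin(fδ)/sin δ ≈ 0.657.
p = a·p₁ + b·p₂ ≈ (0.377, 0.475, 0.795); φ = arcsin(p_z) ≈ 52.64°, λ = atan2(p_y, p_x) ≈ 51.58°.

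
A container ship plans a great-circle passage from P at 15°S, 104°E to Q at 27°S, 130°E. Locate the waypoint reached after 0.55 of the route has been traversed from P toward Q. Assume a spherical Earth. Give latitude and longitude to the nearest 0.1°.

Convert each endpoint to a unit vector on the sphere (x = cos φ cos λ, y = cos φ sin λ, z = sin φ).
The central angle between the endpoints is δ = arccos(p₁·p₂) ≈ 0.471 rad (27.0°).
Interpolate at f = 0.55 with slerp weights a = sin((1−f)δ)/sin δ ≈ 0.464, b = sin(fδ)/sin δ ≈ 0.565.
p = a·p₁ + b·p₂ ≈ (-0.432, 0.820, -0.376); φ = arcsin(p_z) ≈ -22.10°, λ = atan2(p_y, p_x) ≈ 117.77°.

≈ 22.1°S, 117.8°E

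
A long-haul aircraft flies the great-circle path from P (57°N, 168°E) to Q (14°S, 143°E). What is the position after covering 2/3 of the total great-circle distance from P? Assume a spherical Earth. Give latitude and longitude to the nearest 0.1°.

≈ (10.0°N, 148.8°E)

Write both endpoints as unit vectors p₁, p₂ with components (cos φ cos λ, cos φ sin λ, sin φ).
The central angle between the endpoints is δ = arccos(p₁·p₂) ≈ 1.291 rad (74.0°).
Interpolate at f = 2/3 with slerp weights a = sin((1−f)δ)/sin δ ≈ 0.434, b = sin(fδ)/sin δ ≈ 0.789.
p = a·p₁ + b·p₂ ≈ (-0.843, 0.510, 0.173); φ = arcsin(p_z) ≈ 9.97°, λ = atan2(p_y, p_x) ≈ 148.82°.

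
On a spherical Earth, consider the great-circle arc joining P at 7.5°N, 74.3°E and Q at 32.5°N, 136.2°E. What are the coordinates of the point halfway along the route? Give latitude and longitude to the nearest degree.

Convert each endpoint to a unit vector on the sphere (x = cos φ cos λ, y = cos φ sin λ, z = sin φ).
The central angle between the endpoints is δ = arccos(p₁·p₂) ≈ 1.088 rad (62.4°).
Interpolate at f = 1/2 with slerp weights a = sin((1−f)δ)/sin δ ≈ 0.584, b = sin(fδ)/sin δ ≈ 0.584.
p = a·p₁ + b·p₂ ≈ (-0.199, 0.899, 0.390); φ = arcsin(p_z) ≈ 22.97°, λ = atan2(p_y, p_x) ≈ 102.48°.

≈ 23°N, 102°E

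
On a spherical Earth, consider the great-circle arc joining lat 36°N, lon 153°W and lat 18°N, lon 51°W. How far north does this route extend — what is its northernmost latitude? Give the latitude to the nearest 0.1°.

The great circle lies in the plane with unit normal n̂ = (p₁ × p₂)/|p₁ × p₂|.
Here n̂_z ≈ +0.753; the vertex latitude is φ_max = arccos|n̂_z| ≈ 41.2°.

≈ 41.2°N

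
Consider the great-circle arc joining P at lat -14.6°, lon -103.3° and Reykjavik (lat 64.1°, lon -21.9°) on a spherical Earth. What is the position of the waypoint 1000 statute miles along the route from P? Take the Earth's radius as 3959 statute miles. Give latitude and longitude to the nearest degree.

The haversine formula gives a central angle δ ≈ 1.735 rad (99.4°) between the endpoints. The total great-circle distance is δ·R ≈ 1.735 × 3959 ≈ 6869 mi, so the target fraction is f = 1000/6869 ≈ 0.146.
Interpolate at f ≈ 0.146 with slerp weights a = sin((1−f)δ)/sin δ ≈ 1.010, b = sin(fδ)/sin δ ≈ 0.253.
p = a·p₁ + b·p₂ ≈ (-0.122, -0.992, -0.027); φ = arcsin(p_z) ≈ -1.53°, λ = atan2(p_y, p_x) ≈ -97.02°.

≈ lat -2°, lon -97°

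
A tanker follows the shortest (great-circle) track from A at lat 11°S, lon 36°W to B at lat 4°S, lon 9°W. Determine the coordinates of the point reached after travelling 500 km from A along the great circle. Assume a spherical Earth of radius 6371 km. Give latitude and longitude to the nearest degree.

Convert each endpoint to a unit vector on the sphere (x = cos φ cos λ, y = cos φ sin λ, z = sin φ).
The central angle between the endpoints is δ = arccos(p₁·p₂) ≈ 0.483 rad (27.6°). The total great-circle distance is δ·R ≈ 0.483 × 6371 ≈ 3074 km, so the target fraction is f = 500/3074 ≈ 0.163.
Interpolate at f ≈ 0.163 with slerp weights a = sin((1−f)δ)/sin δ ≈ 0.847, b = sin(fδ)/sin δ ≈ 0.169.
p = a·p₁ + b·p₂ ≈ (0.839, -0.515, -0.173); φ = arcsin(p_z) ≈ -9.99°, λ = atan2(p_y, p_x) ≈ -31.54°.

≈ lat 10°S, lon 32°W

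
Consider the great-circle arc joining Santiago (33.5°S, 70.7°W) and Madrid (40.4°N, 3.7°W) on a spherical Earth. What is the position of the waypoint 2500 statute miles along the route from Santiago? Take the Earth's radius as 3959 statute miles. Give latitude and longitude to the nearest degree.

From cos δ = sin φ₁ sin φ₂ + cos φ₁ cos φ₂ cos Δλ, the central angle is δ ≈ 1.681 rad (96.3°). The total great-circle distance is δ·R ≈ 1.681 × 3959 ≈ 6654 mi, so the target fraction is f = 2500/6654 ≈ 0.376.
Interpolate at f ≈ 0.376 with slerp weights a = sin((1−f)δ)/sin δ ≈ 0.872, b = sin(fδ)/sin δ ≈ 0.594.
p = a·p₁ + b·p₂ ≈ (0.692, -0.716, -0.096); φ = arcsin(p_z) ≈ -5.54°, λ = atan2(p_y, p_x) ≈ -45.97°.

≈ (6°S, 46°W)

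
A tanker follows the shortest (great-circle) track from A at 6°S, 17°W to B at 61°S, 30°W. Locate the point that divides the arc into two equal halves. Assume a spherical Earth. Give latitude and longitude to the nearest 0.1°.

≈ 33.6°S, 21.3°W

Convert each endpoint to a unit vector on the sphere (x = cos φ cos λ, y = cos φ sin λ, z = sin φ).
The central angle between the endpoints is δ = arccos(p₁·p₂) ≈ 0.975 rad (55.9°).
Interpolate at f = 1/2 with slerp weights a = sin((1−f)δ)/sin δ ≈ 0.566, b = sin(fδ)/sin δ ≈ 0.566.
p = a·p₁ + b·p₂ ≈ (0.776, -0.302, -0.554); φ = arcsin(p_z) ≈ -33.65°, λ = atan2(p_y, p_x) ≈ -21.25°.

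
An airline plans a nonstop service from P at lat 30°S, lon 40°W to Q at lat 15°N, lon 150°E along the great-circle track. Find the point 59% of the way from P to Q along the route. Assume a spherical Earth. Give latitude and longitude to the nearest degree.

Convert each endpoint to a unit vector on the sphere (x = cos φ cos λ, y = cos φ sin λ, z = sin φ).
The central angle between the endpoints is δ = arccos(p₁·p₂) ≈ 2.835 rad (162.4°).
Interpolate at f = 0.59 with slerp weights a = sin((1−f)δ)/sin δ ≈ 3.036, b = sin(fδ)/sin δ ≈ 3.291.
p = a·p₁ + b·p₂ ≈ (-0.739, -0.100, -0.666); φ = arcsin(p_z) ≈ -41.76°, λ = atan2(p_y, p_x) ≈ -172.26°.

≈ lat 42°S, lon 172°W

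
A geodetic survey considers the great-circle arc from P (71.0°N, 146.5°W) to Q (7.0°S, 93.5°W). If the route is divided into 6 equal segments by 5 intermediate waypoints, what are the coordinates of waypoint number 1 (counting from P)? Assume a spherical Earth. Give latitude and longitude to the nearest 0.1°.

≈ (60.2°N, 123.3°W)

Convert each endpoint to a unit vector on the sphere (x = cos φ cos λ, y = cos φ sin λ, z = sin φ).
The central angle between the endpoints is δ = arccos(p₁·p₂) ≈ 1.491 rad (85.5°).
Interpolate at f = 1/6 with slerp weights a = sin((1−f)δ)/sin δ ≈ 0.950, b = sin(fδ)/sin δ ≈ 0.247.
p = a·p₁ + b·p₂ ≈ (-0.273, -0.415, 0.868); φ = arcsin(p_z) ≈ 60.21°, λ = atan2(p_y, p_x) ≈ -123.31°.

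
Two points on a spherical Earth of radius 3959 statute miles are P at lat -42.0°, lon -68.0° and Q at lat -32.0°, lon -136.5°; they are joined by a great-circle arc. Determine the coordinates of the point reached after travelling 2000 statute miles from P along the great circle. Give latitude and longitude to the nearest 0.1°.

≈ lat -41.9°, lon -107.3°

Write both endpoints as unit vectors p₁, p₂ with components (cos φ cos λ, cos φ sin λ, sin φ).
The central angle between the endpoints is δ = arccos(p₁·p₂) ≈ 0.945 rad (54.2°). The total great-circle distance is δ·R ≈ 0.945 × 3959 ≈ 3742 mi, so the target fraction is f = 2000/3742 ≈ 0.534.
Interpolate at f ≈ 0.534 with slerp weights a = sin((1−f)δ)/sin δ ≈ 0.525, b = sin(fδ)/sin δ ≈ 0.597.
p = a·p₁ + b·p₂ ≈ (-0.221, -0.711, -0.668); φ = arcsin(p_z) ≈ -41.91°, λ = atan2(p_y, p_x) ≈ -107.27°.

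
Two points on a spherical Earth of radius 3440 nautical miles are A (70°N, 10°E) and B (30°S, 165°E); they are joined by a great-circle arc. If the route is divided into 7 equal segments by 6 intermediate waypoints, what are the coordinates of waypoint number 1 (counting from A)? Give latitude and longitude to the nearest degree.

From cos δ = sin φ₁ sin φ₂ + cos φ₁ cos φ₂ cos Δλ, the central angle is δ ≈ 2.401 rad (137.6°).
Interpolate at f = 1/7 with slerp weights a = sin((1−f)δ)/sin δ ≈ 1.310, b = sin(fδ)/sin δ ≈ 0.499.
p = a·p₁ + b·p₂ ≈ (0.024, 0.190, 0.982); φ = arcsin(p_z) ≈ 78.98°, λ = atan2(p_y, p_x) ≈ 82.77°.

≈ (79°N, 83°E)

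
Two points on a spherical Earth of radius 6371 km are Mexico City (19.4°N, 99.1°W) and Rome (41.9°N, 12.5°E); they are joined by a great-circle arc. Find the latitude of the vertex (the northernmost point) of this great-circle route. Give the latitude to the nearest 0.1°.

≈ 49.2°N

The great circle lies in the plane with unit normal n̂ = (p₁ × p₂)/|p₁ × p₂|.
Here n̂_z ≈ +0.653; the vertex latitude is φ_max = arccos|n̂_z| ≈ 49.2°.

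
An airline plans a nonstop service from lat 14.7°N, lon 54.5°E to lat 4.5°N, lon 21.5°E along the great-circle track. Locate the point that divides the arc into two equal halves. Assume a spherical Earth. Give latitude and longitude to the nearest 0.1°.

≈ lat 10.0°N, lon 37.7°E

Convert each endpoint to a unit vector on the sphere (x = cos φ cos λ, y = cos φ sin λ, z = sin φ).
The central angle between the endpoints is δ = arccos(p₁·p₂) ≈ 0.594 rad (34.0°).
Interpolate at f = 1/2 with slerp weights a = sin((1−f)δ)/sin δ ≈ 0.523, b = sin(fδ)/sin δ ≈ 0.523.
p = a·p₁ + b·p₂ ≈ (0.779, 0.603, 0.174); φ = arcsin(p_z) ≈ 10.00°, λ = atan2(p_y, p_x) ≈ 37.74°.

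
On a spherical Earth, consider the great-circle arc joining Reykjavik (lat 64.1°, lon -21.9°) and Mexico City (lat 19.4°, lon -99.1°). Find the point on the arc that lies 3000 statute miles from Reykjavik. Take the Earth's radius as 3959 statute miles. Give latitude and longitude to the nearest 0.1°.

The haversine formula gives a central angle δ ≈ 1.170 rad (67.0°) between the endpoints. The total great-circle distance is δ·R ≈ 1.170 × 3959 ≈ 4632 mi, so the target fraction is f = 3000/4632 ≈ 0.648.
Interpolate at f ≈ 0.648 with slerp weights a = sin((1−f)δ)/sin δ ≈ 0.435, b = sin(fδ)/sin δ ≈ 0.746.
p = a·p₁ + b·p₂ ≈ (0.065, -0.766, 0.639); φ = arcsin(p_z) ≈ 39.75°, λ = atan2(p_y, p_x) ≈ -85.15°.

≈ lat 39.7°, lon -85.1°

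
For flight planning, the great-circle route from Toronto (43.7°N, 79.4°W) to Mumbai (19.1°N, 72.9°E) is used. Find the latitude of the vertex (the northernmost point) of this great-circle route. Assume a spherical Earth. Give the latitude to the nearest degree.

≈ 70°N

The great circle lies in the plane with unit normal n̂ = (p₁ × p₂)/|p₁ × p₂|.
Here n̂_z ≈ +0.343; the vertex latitude is φ_max = arccos|n̂_z| ≈ 69.9°.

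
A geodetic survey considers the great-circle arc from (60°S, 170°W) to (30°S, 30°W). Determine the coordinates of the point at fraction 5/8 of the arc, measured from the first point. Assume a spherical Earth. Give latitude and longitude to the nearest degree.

≈ (59°S, 49°W)

Write both endpoints as unit vectors p₁, p₂ with components (cos φ cos λ, cos φ sin λ, sin φ).
The central angle between the endpoints is δ = arccos(p₁·p₂) ≈ 1.469 rad (84.2°).
Interpolate at f = 5/8 with slerp weights a = sin((1−f)δ)/sin δ ≈ 0.526, b = sin(fδ)/sin δ ≈ 0.799.
p = a·p₁ + b·p₂ ≈ (0.340, -0.392, -0.855); φ = arcsin(p_z) ≈ -58.77°, λ = atan2(p_y, p_x) ≈ -49.04°.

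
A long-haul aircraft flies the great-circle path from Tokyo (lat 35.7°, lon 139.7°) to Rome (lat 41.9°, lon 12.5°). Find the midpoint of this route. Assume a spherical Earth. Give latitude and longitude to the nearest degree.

Convert each endpoint to a unit vector on the sphere (x = cos φ cos λ, y = cos φ sin λ, z = sin φ).
The central angle between the endpoints is δ = arccos(p₁·p₂) ≈ 1.547 rad (88.6°).
Interpolate at f = 1/2 with slerp weights a = sin((1−f)δ)/sin δ ≈ 0.699, b = sin(fδ)/sin δ ≈ 0.699.
p = a·p₁ + b·p₂ ≈ (0.075, 0.480, 0.874); φ = arcsin(p_z) ≈ 60.96°, λ = atan2(p_y, p_x) ≈ 81.11°.

≈ lat 61°, lon 81°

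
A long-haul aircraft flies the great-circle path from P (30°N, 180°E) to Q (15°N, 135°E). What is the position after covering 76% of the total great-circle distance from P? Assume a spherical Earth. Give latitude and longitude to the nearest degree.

≈ (20°N, 145°E)

Convert each endpoint to a unit vector on the sphere (x = cos φ cos λ, y = cos φ sin λ, z = sin φ).
The central angle between the endpoints is δ = arccos(p₁·p₂) ≈ 0.766 rad (43.9°).
Interpolate at f = 0.76 with slerp weights a = sin((1−f)δ)/sin δ ≈ 0.264, b = sin(fδ)/sin δ ≈ 0.793.
p = a·p₁ + b·p₂ ≈ (-0.770, 0.542, 0.337); φ = arcsin(p_z) ≈ 19.70°, λ = atan2(p_y, p_x) ≈ 144.88°.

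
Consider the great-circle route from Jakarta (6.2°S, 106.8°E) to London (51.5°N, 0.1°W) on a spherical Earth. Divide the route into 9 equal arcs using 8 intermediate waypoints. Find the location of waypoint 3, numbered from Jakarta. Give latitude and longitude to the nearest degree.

≈ 21°N, 84°E

Convert each endpoint to a unit vector on the sphere (x = cos φ cos λ, y = cos φ sin λ, z = sin φ).
The central angle between the endpoints is δ = arccos(p₁·p₂) ≈ 1.838 rad (105.3°).
Interpolate at f = 3/9 with slerp weights a = sin((1−f)δ)/sin δ ≈ 0.976, b = sin(fδ)/sin δ ≈ 0.596.
p = a·p₁ + b·p₂ ≈ (0.091, 0.928, 0.361); φ = arcsin(p_z) ≈ 21.18°, λ = atan2(p_y, p_x) ≈ 84.41°.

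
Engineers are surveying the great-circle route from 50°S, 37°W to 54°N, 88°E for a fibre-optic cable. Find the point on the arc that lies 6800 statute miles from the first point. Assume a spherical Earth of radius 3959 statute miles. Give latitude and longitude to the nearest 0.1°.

≈ 24.6°N, 35.9°E

Write both endpoints as unit vectors p₁, p₂ with components (cos φ cos λ, cos φ sin λ, sin φ).
The central angle between the endpoints is δ = arccos(p₁·p₂) ≈ 2.562 rad (146.8°). The total great-circle distance is δ·R ≈ 2.562 × 3959 ≈ 10141 mi, so the target fraction is f = 6800/10141 ≈ 0.671.
Interpolate at f ≈ 0.671 with slerp weights a = sin((1−f)δ)/sin δ ≈ 1.364, b = sin(fδ)/sin δ ≈ 1.805.
p = a·p₁ + b·p₂ ≈ (0.737, 0.533, 0.416); φ = arcsin(p_z) ≈ 24.57°, λ = atan2(p_y, p_x) ≈ 35.87°.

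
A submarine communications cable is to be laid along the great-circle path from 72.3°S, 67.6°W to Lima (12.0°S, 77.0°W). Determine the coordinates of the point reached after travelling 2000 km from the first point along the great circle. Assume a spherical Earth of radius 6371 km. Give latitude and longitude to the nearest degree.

Write both endpoints as unit vectors p₁, p₂ with components (cos φ cos λ, cos φ sin λ, sin φ).
The central angle between the endpoints is δ = arccos(p₁·p₂) ≈ 1.057 rad (60.6°). The total great-circle distance is δ·R ≈ 1.057 × 6371 ≈ 6734 km, so the target fraction is f = 2000/6734 ≈ 0.297.
Interpolate at f ≈ 0.297 with slerp weights a = sin((1−f)δ)/sin δ ≈ 0.777, b = sin(fδ)/sin δ ≈ 0.355.
p = a·p₁ + b·p₂ ≈ (0.168, -0.556, -0.814); φ = arcsin(p_z) ≈ -54.47°, λ = atan2(p_y, p_x) ≈ -73.19°.

≈ 54°S, 73°W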